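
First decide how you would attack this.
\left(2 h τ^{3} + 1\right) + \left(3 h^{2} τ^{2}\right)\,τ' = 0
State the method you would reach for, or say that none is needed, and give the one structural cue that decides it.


Technique: the exact-equation method — the compatibility test passes: the τ-derivative of 2 h τ^{3} + 1 matches the h-derivative of 3 h^{2} τ^{2}, so integrate a potential.


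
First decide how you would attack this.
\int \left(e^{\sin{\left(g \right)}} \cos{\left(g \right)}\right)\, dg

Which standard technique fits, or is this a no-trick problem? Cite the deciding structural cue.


Best approach: u-substitution — collected, the integrand has one factor that is, up to a constant, the derivative of an inner expression the rest depends on — substitute for that inner expression.


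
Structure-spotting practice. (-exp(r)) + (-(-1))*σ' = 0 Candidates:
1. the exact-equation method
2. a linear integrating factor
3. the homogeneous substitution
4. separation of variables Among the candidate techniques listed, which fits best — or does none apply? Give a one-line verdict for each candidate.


Technique: no special technique — with σ absent the equation is not coupled at all: direct integration in r.
- the exact-equation method — with the unknown absent from both coefficients, the cross-partial test holds emptily — nothing for the exact method to work on.
- a linear integrating factor — with the unknown absent the integrating factor is a formality; direct integration is the working structure.
- the homogeneous substitution — solved for the derivative, the right side changes under joint scaling of the two variables.
- separation of variables — separation is only trivially available — with the unknown absent from the slope this is a direct integration, not a separation problem.


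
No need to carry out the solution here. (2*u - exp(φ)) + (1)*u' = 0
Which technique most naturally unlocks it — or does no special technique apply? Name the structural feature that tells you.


Diagnosis: a linear integrating factor — arrange it as u' + 2·u = (the forcing term) and the integrating factor does the rest.


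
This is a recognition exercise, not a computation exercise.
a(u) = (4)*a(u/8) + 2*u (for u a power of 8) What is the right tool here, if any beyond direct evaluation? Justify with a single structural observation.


Technique: the master substitution — the argument shrinks by the factor 8, so measure the index on a logarithmic scale and the recursion becomes a shift.


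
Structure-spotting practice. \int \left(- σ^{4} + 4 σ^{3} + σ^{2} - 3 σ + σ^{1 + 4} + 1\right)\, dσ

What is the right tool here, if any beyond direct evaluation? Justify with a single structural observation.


Best approach: no special technique — every term is a constant multiple of a power of σ; term-wise power-rule integration needs no preliminary transformation.


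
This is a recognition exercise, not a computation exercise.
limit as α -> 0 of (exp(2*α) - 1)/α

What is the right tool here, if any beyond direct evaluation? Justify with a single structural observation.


Best approach: l'Hôpital's rule (0/0) — both numerator and denominator vanish at 0: the genuine 0/0 indeterminate that l'Hôpital exists for. The standard small-argument limits would also carry it; the rule is the systematic route.


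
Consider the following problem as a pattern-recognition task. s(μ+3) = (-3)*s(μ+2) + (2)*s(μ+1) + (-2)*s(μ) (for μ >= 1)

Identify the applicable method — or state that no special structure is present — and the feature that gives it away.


Diagnosis: the characteristic-root method — this is the constant-coefficient homogeneous case — the whole solution in μ reduces to a polynomial's roots.


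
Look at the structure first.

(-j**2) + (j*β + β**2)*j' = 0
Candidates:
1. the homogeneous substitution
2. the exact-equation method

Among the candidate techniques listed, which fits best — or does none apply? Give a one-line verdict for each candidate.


Diagnosis: the homogeneous substitution — solved for the derivative, the right side is unchanged under scaling β and j together — it depends only on the ratio j/β, so substitute a single ratio variable. This can also be massaged into Bernoulli form (the roles of the variables may need exchanging); the homogeneous substitution avoids that setup.
- the homogeneous substitution — applies; the problem has the shape this method handles.
- the exact-equation method — the cross partial derivatives disagree, so no single potential exists.


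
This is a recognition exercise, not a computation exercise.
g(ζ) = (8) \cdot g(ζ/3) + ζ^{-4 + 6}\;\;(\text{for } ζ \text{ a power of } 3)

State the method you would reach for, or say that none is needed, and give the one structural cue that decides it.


Diagnosis: the master substitution — the argument contracts 3-fold per step: reindex ζ exponentially and solve the linear recurrence in the new index.


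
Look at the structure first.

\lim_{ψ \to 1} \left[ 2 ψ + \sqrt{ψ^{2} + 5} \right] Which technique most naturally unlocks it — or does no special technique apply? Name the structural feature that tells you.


Best approach: no special technique — no denominator vanishes and nothing blows up at 1: direct substitution is the whole computation.


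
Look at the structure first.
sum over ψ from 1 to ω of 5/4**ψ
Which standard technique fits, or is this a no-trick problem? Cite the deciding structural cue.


Method: the geometric series formula — consecutive terms stand in a fixed index-free ratio — the geometric sum formula closes it.


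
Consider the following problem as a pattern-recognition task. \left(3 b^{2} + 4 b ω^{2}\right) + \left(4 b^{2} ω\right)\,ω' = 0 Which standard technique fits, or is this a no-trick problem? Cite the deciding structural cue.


Best approach: the exact-equation method — this form is already the differential of something: the matching mixed partials of 3 b^{2} + 4 b ω^{2} and 4 b^{2} ω prove it.


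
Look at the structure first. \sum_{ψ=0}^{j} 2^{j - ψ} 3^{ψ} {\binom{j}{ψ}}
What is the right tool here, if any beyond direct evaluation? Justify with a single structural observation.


Diagnosis: the binomial theorem — binomial coefficients against complementary powers of 3 and 2: recognize the binomial expansion and resum.


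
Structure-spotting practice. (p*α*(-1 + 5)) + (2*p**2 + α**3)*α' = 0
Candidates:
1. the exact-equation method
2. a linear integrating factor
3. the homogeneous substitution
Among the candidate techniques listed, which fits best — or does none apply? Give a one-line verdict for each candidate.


Best approach: the exact-equation method — equality of cross partials is the green light — assemble the potential function term by term.
- the exact-equation method: applies; the problem has the shape this method handles.
- a linear integrating factor — the unknown enters nonlinearly (through a power, a denominator, or a transcendental function), which the linear integrating-factor recipe cannot absorb as-is — any repair would come from a preliminary substitution, not the factor.
- the homogeneous substitution — the ratio substitution does not collapse this equation.


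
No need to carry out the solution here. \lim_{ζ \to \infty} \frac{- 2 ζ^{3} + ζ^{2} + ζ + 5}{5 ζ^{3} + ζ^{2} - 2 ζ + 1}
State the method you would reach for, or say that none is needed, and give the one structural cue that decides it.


Best approach: dominant-term comparison — at large ζ only the top-degree terms survive; compare the leading terms and the limit falls out. Viewed as a single quotient this is an ∞/∞ form — an at-infinity application of l'Hôpital's rule would also resolve it; comparing leading growth reads the answer without differentiating.


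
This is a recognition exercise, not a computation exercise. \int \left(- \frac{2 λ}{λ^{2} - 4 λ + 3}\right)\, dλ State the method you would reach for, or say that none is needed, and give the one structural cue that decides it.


Method: partial fractions — break λ^{2} - 4 λ + 3 into its roots and the integral splits into logarithm-sized bites.


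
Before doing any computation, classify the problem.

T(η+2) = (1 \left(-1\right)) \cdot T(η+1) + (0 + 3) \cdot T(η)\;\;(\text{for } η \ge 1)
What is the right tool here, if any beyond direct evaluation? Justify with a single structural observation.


Technique: the characteristic-root method — constant coefficients and linearity mean the ansatz r^η reduces it to solving the characteristic polynomial.


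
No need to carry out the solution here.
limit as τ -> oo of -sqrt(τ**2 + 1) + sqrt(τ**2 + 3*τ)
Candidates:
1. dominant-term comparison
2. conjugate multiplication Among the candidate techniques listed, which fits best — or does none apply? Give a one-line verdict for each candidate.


Best approach: conjugate multiplication — two divergent pieces with a minus sign between them and a radical in the mix: rationalize sqrt(τ**2 + 3*τ) - sqrt(τ**2 + 1) before any limit law applies.
- dominant-term comparison — this limit is not decided by comparing leading-term growth at infinity.
- conjugate multiplication: applicable, and directly so.


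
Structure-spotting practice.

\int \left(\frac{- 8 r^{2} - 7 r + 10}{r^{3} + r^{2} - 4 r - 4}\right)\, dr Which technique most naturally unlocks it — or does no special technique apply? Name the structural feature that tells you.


Best approach: partial fractions — the factorization of r^{3} + r^{2} - 4 r - 4 is the whole battle; after it, each term is a table integral.


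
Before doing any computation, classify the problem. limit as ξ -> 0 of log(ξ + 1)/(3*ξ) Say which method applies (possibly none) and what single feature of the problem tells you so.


Method: l'Hôpital's rule (0/0) — substituting 0 gives 0 over 0; differentiate top and bottom once and re-evaluate. The standard small-argument limits would also carry it; the rule is the systematic route.


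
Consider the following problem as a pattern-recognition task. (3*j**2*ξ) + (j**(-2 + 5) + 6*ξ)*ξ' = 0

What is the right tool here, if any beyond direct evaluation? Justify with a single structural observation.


Verdict: the exact-equation method — equality of cross partials is the green light — assemble the potential function term by term.


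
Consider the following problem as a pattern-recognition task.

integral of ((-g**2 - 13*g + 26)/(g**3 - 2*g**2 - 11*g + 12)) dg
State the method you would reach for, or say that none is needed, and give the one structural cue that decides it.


Diagnosis: partial fractions — rational integrand, reducible denominator g**3 - 2*g**2 - 11*g + 12: decompose first, integrate second.


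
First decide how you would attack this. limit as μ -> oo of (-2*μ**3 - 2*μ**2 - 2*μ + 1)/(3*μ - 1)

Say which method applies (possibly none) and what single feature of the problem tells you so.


Best approach: dominant-term comparison — at large μ only the top-degree terms survive; compare the leading terms and the limit falls out. As a single quotient, the ∞/∞ shape would yield to repeated differentiation as well — the growth comparison gets there in one look.


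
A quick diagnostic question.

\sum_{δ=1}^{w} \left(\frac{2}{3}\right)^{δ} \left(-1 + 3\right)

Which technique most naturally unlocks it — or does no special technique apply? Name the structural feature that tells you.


Diagnosis: the geometric series formula — each summand is the previous one scaled by \frac{2}{3}; that constant multiplier is itself the geometric structure.


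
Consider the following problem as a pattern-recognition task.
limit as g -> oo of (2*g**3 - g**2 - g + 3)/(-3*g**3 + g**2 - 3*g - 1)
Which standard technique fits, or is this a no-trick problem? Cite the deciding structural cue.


Method: dominant-term comparison — growth-rate triage: the leading powers of g decide the limit, everything else is noise. l'Hôpital's at-infinity variant applies to the expression viewed as a single quotient; the leading-term comparison is the direct route.


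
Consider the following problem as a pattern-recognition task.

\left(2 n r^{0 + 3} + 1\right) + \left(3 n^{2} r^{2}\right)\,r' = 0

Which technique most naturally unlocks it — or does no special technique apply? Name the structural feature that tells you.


Method: the exact-equation method — because the two cross partials coincide, the form is conservative as written — recover its potential in (n, r).


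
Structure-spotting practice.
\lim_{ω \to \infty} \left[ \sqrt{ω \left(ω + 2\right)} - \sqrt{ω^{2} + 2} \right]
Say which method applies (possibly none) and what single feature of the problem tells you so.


Best approach: conjugate multiplication — two divergent pieces with a minus sign between them and a radical in the mix: rationalize \sqrt{ω \left(ω + 2\right)} - \sqrt{ω^{2} + 2} before any limit law applies.


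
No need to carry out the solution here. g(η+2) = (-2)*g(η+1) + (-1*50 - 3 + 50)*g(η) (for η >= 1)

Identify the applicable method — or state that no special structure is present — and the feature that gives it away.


Method: the characteristic-root method — linear, homogeneous, constant coefficients: solutions of the form r^η exist — find the roots of the characteristic polynomial.


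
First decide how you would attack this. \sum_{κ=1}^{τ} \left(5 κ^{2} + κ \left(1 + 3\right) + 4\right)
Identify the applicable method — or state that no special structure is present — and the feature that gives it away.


Method: no special technique — this is bookkeeping, not technique: standard formulas for sums of constant-multiple powers of κ apply termwise.


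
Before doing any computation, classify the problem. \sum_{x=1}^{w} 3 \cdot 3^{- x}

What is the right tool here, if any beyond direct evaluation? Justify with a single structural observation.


Diagnosis: the geometric series formula — consecutive terms stand in a fixed index-free ratio — the geometric sum formula closes it.


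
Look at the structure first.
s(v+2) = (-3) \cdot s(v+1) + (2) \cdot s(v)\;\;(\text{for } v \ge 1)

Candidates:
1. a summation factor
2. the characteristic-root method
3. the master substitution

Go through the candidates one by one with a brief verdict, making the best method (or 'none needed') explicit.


Method: the characteristic-root method — because shifting v leaves the equation's coefficients unchanged, exponential trials reduce it to algebra.
- a summation factor — a summation factor telescopes one-step recursions; this one carries higher-order memory.
- the characteristic-root method — a fit — the right tool for this form.
- the master substitution: the recursive argument is a shift of the index, not a fixed fraction of it.


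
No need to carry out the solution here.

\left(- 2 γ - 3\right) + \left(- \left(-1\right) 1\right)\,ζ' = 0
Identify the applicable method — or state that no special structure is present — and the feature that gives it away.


Verdict: no special technique — solved for the derivative, no ζ appears — this is antidifferentiation in γ wearing ODE clothing.


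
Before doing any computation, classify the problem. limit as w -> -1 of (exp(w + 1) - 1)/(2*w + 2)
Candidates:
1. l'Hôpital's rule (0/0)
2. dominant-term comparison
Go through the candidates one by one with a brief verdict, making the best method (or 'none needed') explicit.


Verdict: l'Hôpital's rule (0/0) — both numerator and denominator vanish at -1: the genuine 0/0 indeterminate that l'Hôpital exists for. The standard small-argument limits would also carry it; the rule is the systematic route.
- l'Hôpital's rule (0/0): applies; the problem has the shape this method handles.
- dominant-term comparison: no dominant power emerges to decide the limit by degree comparison.


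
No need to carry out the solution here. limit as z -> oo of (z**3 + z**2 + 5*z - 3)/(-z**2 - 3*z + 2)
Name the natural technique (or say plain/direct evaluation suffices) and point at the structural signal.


Best approach: dominant-term comparison — growth-rate triage: the leading powers of z decide the limit, everything else is noise. As a single quotient, the ∞/∞ shape would yield to repeated differentiation as well — the growth comparison gets there in one look.


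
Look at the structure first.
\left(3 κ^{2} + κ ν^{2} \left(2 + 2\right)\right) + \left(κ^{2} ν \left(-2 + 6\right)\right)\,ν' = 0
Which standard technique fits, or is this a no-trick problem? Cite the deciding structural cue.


Best approach: the exact-equation method — because the two cross partials coincide, the form is conservative as written — recover its potential in (κ, ν).


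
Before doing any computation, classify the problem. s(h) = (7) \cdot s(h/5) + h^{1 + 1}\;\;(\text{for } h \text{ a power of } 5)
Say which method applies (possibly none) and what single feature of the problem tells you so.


Verdict: the master substitution — the argument contracts 5-fold per step: reindex h exponentially and solve the linear recurrence in the new index.


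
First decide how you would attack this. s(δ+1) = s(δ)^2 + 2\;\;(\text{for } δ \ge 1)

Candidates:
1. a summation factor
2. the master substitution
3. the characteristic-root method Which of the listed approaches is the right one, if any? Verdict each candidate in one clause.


Diagnosis: no special technique — the unknown enters the rule nonlinearly, not as a weighted sum — no linear method is even well-posed.
- a summation factor: the recursion is nonlinear — outside the first-order linear family a summation factor addresses.
- the master substitution: the recursion steps by a constant offset, so exponential reindexing is pointless.
- the characteristic-root method — the recursion is nonlinear in the sequence values, so no linear-modes ansatz applies.


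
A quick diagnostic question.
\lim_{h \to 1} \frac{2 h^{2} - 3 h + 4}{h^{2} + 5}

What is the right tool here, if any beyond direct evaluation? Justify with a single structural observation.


Diagnosis: no special technique — the expression is continuous at the evaluation point — substitute directly; no indeterminate form appears.


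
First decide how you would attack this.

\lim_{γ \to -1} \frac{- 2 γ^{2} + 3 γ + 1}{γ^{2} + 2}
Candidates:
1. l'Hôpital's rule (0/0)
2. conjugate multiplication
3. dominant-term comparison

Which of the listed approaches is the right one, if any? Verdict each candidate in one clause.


Diagnosis: no special technique — no vanishing denominator and no indeterminate clash at the point — evaluation is immediate.
- l'Hôpital's rule (0/0): evaluation at the point is determinate, so the rule has nothing to repair.
- conjugate multiplication — rationalization has no target — no divergent radical difference appears.
- dominant-term comparison — no dominant-degree comparison decides it.


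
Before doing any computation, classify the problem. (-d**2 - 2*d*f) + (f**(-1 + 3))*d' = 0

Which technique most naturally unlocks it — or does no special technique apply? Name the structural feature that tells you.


Technique: the homogeneous substitution — solved for the derivative, the right side is unchanged under scaling f and d together — it depends only on the ratio d/f, so substitute a single ratio variable. A Bernoulli rewrite works here as the equation stands — the homogeneous substitution is the more immediate reading.


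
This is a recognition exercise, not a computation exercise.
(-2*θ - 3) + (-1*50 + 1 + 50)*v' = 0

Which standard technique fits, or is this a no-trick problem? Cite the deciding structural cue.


Best approach: no special technique — with v absent the equation is not coupled at all: direct integration in θ.


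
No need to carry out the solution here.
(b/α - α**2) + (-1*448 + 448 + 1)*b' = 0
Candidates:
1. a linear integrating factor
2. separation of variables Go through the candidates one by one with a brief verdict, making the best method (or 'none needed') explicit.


Method: a linear integrating factor — the unknown enters only to the first power against a nonzero forcing term — the integrating-factor template applies directly.
- a linear integrating factor — applies; the problem has the shape this method handles.
- separation of variables: no division isolates the independent variable from the unknown.


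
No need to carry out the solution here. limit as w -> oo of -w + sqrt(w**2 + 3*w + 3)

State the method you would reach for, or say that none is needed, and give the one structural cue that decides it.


Diagnosis: conjugate multiplication — the difference sqrt(w**2 + 3*w + 3) - w is an ∞ − ∞ stalemate; its conjugate partner breaks the tie.


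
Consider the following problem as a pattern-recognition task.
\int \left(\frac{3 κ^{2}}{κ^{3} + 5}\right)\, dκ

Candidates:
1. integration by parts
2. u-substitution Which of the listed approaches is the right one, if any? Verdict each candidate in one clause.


Technique: u-substitution — the only nontrivial dependence routes through κ^{3} + 5, whose derivative supplies the leftover factor up to a constant multiple — u = κ^{3} + 5 flattens it.
- integration by parts: the integrand does not split as a nonconstant polynomial times an exp, sine, cosine of a linear argument, or logarithm — no polynomial-kernel parts product to differentiate one side of.
- u-substitution: yes, a natural case for it.


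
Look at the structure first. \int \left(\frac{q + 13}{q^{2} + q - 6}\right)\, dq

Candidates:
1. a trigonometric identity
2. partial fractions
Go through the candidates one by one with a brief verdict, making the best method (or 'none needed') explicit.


Verdict: partial fractions — the integrand is a proper rational function and its denominator q^{2} + q - 6 factors into distinct pieces, so it splits into simple fractions.
- a trigonometric identity: there is no trigonometric structure at all — the integrand carries no sine or cosine to rewrite.
- partial fractions: yes, a natural case for it.


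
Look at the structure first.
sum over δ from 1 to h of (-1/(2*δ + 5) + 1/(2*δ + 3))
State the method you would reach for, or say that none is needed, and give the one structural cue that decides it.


Best approach: telescoping — this sum is a zipper: each term contributes 1/(2*δ + 3) and removes the next index's value, which the following term puts back, closing term by term.


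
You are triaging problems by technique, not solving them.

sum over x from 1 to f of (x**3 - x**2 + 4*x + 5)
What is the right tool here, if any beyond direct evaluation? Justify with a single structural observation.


Best approach: no special technique — no ratio, no shift structure, no binomial pattern: sum the constant-multiple powers of x with known formulas.


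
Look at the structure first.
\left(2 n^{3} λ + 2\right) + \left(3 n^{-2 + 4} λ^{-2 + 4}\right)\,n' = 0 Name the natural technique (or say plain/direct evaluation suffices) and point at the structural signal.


Best approach: the exact-equation method — because the two cross partials coincide, the form is conservative as written — recover its potential in (λ, n).


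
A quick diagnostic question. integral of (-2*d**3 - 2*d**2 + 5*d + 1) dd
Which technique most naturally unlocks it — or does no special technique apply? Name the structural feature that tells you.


Diagnosis: no special technique — nothing composite, nothing rational, nothing trigonometric — each constant-multiple power of d integrates by the power rule alone.


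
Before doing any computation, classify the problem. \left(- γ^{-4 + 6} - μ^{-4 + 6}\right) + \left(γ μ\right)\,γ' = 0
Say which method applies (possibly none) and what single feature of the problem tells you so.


Verdict: the homogeneous substitution — the slope's numerator and denominator have matching total degree, so it depends only on γ/μ and the ratio substitution collapses it. Rearranged, this also fits the Bernoulli template directly; the homogeneous substitution reads the structure without the rearrangement.


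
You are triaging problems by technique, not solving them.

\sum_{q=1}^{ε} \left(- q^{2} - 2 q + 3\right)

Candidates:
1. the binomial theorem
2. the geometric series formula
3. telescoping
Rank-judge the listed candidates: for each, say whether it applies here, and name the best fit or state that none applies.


Diagnosis: no special technique — constant-multiple powers of q with no cancellation partners and no common ratio — use the standard power-sum formulas.
- the binomial theorem — no binomial coefficients pair with matched powers.
- the geometric series formula: there is no constant term-to-term ratio.
- telescoping — in the displayed form, no term reappears at a neighboring index to cancel against.


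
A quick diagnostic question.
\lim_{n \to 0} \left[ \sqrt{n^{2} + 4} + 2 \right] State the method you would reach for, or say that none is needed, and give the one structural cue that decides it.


Technique: no special technique — no zero denominators, no indeterminate clash at 0 — substitute and read off the value.


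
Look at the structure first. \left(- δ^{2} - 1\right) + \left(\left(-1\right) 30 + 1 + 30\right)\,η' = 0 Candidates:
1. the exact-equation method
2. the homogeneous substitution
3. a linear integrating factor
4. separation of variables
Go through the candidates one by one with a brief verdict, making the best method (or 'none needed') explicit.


Method: no special technique — solved for the derivative, no η appears — this is antidifferentiation in δ wearing ODE clothing.
- the exact-equation method — the unknown never enters the equation — exactness holds emptily, with nothing for the method to add.
- the homogeneous substitution: rescaling both variables together changes the slope, so no ratio substitution collapses it.
- a linear integrating factor — the linear template holds only trivially here (the unknown is absent, so the coefficient is zero) — the method is not the natural label.
- separation of variables — any separation here is vacuous (nothing depends on the unknown); direct integration is the honest label.


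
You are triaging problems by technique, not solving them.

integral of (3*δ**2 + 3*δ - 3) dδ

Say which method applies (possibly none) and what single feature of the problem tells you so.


Technique: no special technique — every term is a constant multiple of a power of δ; term-wise power-rule integration needs no preliminary transformation.


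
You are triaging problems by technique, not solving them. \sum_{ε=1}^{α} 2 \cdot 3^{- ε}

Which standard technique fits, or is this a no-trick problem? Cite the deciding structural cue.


Diagnosis: the geometric series formula — consecutive terms stand in a fixed index-free ratio — the geometric sum formula closes it.


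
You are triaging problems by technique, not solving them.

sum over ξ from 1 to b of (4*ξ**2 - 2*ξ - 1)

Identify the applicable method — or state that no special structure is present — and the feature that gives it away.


Method: no special technique — the sum is polynomial through and through; closed forms for each power of ξ finish it directly.


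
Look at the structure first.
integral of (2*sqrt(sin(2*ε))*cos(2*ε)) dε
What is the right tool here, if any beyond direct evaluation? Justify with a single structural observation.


Best approach: u-substitution — structure check: outer function, inner expression sin(2*ε), inner derivative as a factor — the classic u = sin(2*ε) pattern.


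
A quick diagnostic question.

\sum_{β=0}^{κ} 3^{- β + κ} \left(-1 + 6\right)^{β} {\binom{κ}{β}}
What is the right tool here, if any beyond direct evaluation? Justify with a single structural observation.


Best approach: the binomial theorem — binomial coefficients against complementary powers of (-1 + 6) and 3: recognize the binomial expansion and resum.


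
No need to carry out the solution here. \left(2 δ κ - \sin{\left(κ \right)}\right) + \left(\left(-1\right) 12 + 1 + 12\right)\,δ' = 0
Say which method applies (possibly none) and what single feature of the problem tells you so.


Technique: a linear integrating factor — the unknown enters only to the first power against a nonzero forcing term — the integrating-factor template applies directly.


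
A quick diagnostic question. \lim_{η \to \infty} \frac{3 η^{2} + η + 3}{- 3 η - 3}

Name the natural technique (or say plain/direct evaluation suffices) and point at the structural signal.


Best approach: dominant-term comparison — divide through by the highest power of η; every lower-order term dies and the dominant terms decide the limit. As a single quotient, the ∞/∞ shape would yield to repeated differentiation as well — the growth comparison gets there in one look.


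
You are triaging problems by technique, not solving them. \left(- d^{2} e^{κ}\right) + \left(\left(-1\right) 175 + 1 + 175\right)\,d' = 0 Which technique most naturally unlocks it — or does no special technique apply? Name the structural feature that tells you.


Best approach: separation of variables — all dependence on the two variables factors apart, the defining separable shape.


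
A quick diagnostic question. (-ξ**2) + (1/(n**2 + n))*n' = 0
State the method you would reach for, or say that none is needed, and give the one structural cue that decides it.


Technique: separation of variables — all dependence on the two variables factors apart, the defining separable shape. A Bernoulli rewrite would carry it as the equation stands — separating the variables needs no rearrangement either.


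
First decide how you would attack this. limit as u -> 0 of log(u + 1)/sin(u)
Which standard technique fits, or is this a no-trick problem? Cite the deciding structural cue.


Best approach: l'Hôpital's rule (0/0) — both numerator and denominator vanish at 0: the genuine 0/0 indeterminate that l'Hôpital exists for. One could equally expand both pieces locally and compare leading terms; the rule does that in one stroke.


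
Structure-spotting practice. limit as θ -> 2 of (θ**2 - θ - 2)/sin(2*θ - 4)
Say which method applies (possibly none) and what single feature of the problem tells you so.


Best approach: l'Hôpital's rule (0/0) — both numerator and denominator vanish at 2: the genuine 0/0 indeterminate that l'Hôpital exists for. Expanding numerator and denominator to first order gives the same value — the rule automates exactly that.


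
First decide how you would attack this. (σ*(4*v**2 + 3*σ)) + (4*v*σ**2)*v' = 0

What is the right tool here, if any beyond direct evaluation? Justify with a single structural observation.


Best approach: the exact-equation method — equality of cross partials is the green light — assemble the potential function term by term.


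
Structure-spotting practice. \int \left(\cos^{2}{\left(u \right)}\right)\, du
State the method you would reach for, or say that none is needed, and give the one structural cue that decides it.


Diagnosis: a trigonometric identity — apply power reduction to \cos^{2}{\left(u \right)}; each application halves the trigonometric degree.


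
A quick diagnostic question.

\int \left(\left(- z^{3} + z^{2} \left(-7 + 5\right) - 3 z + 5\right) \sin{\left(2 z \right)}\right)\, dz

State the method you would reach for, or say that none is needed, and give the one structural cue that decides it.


Method: integration by parts — the integrand splits as (- z^{3} + z^{2} \left(-7 + 5\right) - 3 z + 5) times \sin{\left(2 z \right)} — repeatedly differentiating the polynomial part kills it, which is the parts ladder.


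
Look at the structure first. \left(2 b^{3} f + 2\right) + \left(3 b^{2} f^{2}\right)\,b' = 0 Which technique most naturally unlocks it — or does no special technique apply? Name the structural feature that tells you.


Technique: the exact-equation method — equality of cross partials is the green light — assemble the potential function term by term.


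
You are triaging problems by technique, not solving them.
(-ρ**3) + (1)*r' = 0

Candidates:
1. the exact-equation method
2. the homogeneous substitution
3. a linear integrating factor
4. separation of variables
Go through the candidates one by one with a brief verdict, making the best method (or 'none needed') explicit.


Method: no special technique — solved for the derivative, no r appears — this is antidifferentiation in ρ wearing ODE clothing.
- the exact-equation method — the unknown never enters the equation — exactness holds emptily, with nothing for the method to add.
- the homogeneous substitution — solved for the derivative, the right side changes under joint scaling of the two variables.
- a linear integrating factor — with the unknown absent the integrating factor is a formality; direct integration is the working structure.
- separation of variables — separation is only trivially available — with the unknown absent from the slope this is a direct integration, not a separation problem.


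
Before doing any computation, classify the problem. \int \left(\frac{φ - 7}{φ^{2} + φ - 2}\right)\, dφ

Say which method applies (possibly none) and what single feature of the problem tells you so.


Verdict: partial fractions — rational integrand, reducible denominator φ^{2} + φ - 2: decompose first, integrate second.


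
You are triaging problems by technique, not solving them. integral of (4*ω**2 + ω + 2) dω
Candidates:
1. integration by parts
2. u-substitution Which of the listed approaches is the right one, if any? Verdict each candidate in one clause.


Best approach: no special technique — every term is a constant multiple of a power of ω; term-wise power-rule integration needs no preliminary transformation.
- integration by parts: splitting off a factor buys nothing — the integrand integrates directly without parts.
- u-substitution — any workable substitution here is cosmetic — the integrand is already in directly integrable form.


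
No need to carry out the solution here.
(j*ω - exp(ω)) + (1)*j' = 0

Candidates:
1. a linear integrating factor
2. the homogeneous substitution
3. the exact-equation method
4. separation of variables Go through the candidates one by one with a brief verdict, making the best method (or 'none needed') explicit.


Verdict: a linear integrating factor — the unknown enters only to the first power against a nonzero forcing term — the integrating-factor template applies directly.
- a linear integrating factor: a fit — the right tool for this form.
- the homogeneous substitution — solved for the derivative, the right side changes under joint scaling of the two variables.
- the exact-equation method: no potential function has this form as its differential, as written.
- separation of variables — no algebra isolates the independent variable on one side and the unknown on the other.


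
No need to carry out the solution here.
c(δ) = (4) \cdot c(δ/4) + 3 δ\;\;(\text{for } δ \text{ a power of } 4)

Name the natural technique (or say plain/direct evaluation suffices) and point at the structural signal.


Technique: the master substitution — the argument contracts 4-fold per step: reindex δ exponentially and solve the linear recurrence in the new index.


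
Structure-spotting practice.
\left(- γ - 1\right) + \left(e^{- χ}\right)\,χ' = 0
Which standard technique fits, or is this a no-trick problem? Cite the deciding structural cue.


Diagnosis: separation of variables — solved for the derivative, the right side splits multiplicatively into a function of each variable alone — divide and integrate each side. One could also solve this as an exact equation; with each coefficient in its own variable, separating is the same work with fewer steps.


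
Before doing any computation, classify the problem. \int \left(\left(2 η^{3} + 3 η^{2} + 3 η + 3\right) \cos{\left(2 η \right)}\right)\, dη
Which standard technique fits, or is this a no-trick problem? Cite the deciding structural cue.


Diagnosis: integration by parts — a polynomial factor 2 η^{3} + 3 η^{2} + 3 η + 3 multiplies \cos{\left(2 η \right)}; differentiating 2 η^{3} + 3 η^{2} + 3 η + 3 lowers its degree while \cos{\left(2 η \right)} integrates cleanly, so parts wins.


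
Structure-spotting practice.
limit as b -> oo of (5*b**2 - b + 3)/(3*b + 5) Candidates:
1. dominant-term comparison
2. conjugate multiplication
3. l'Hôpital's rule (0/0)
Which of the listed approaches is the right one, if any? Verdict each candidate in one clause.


Method: dominant-term comparison — divide through by the highest power of b; every lower-order term dies and the dominant terms decide the limit.
- dominant-term comparison — yes — fits the structure here.
- conjugate multiplication: no difference of divergent radicals appears, so rationalizing has nothing to cancel.
- l'Hôpital's rule (0/0): viewed as a single quotient this runs to ∞/∞, not the 0/0 clash this candidate addresses; an at-infinity variant of the rule would resolve it, but comparing leading growth reads the answer without differentiating.


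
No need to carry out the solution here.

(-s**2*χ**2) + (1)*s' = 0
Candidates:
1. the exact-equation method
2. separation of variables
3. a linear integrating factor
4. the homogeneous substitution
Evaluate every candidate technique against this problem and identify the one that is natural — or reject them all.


Verdict: separation of variables — all dependence on the two variables factors apart, the defining separable shape.
- the exact-equation method — the mixed-partials test fails on this split — it is not an exact differential as presented.
- separation of variables — applicable, and directly so.
- a linear integrating factor: the unknown enters nonlinearly (through a power, a denominator, or a transcendental function), which the linear integrating-factor recipe cannot absorb as-is — any repair would come from a preliminary substitution, not the factor.
- the homogeneous substitution: the ratio substitution does not collapse this equation.


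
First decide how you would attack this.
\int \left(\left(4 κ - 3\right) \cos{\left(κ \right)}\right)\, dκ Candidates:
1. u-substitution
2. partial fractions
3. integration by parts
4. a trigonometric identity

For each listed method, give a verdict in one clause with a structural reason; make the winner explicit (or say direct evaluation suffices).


Method: integration by parts — a polynomial 4 κ - 3 against the kernel \cos{\left(κ \right)} is the signature bounded-ladder case for integration by parts.
- u-substitution: no subexpression of the integrand serves as a whole-integral substitution inner — individual terms may offer their own, but none carries its derivative as a factor of the full integrand; a working change of variable would have to be constructed from outside the expression.
- partial fractions: the expression is not a ratio of polynomials that decomposes further.
- integration by parts: applicable, and directly so.
- a trigonometric identity: no identity rewrites this into an easier trigonometric form.


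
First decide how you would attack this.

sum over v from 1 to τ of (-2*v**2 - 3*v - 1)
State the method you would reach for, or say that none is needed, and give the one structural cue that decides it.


Best approach: no special technique — the summand is a plain polynomial in v (expanding first if it arrives factored); standard power-sum formulas evaluate it term by term.
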